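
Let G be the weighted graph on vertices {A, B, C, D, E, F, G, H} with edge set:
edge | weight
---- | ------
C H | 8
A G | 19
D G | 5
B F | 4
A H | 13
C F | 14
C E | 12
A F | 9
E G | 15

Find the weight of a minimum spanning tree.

66

Kruskal: consider edges lightest-first.
B F (4): add — endpoints in different components.
D G (5): add — endpoints in different components.
C H (8): add — endpoints in different components.
A F (9): add — endpoints in different components.
C E (12): add — endpoints in different components.
A H (13): add — endpoints in different components.
C F (14): skip — C and F already connected.
E G (15): add — endpoints in different components.
MST edges: B F, D G, C H, A F, C E, A H, E G; total weight 4+5+8+9+12+13+15 = 66.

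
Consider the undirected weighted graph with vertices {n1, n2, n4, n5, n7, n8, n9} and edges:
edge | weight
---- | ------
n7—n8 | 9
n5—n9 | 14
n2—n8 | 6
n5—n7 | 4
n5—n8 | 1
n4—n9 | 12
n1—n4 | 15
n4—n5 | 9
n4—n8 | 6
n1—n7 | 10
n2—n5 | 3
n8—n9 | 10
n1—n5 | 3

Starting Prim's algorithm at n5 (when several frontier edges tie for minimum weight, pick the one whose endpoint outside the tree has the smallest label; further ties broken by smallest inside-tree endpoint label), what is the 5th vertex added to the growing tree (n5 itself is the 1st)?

Grow the tree from n5 using Prim:
Step 1: frontier [n5—n8 1, n1—n5 3, n2—n5 3, n5—n7 4, n4—n5 9, n5—n9 14] → take n5—n8 (1); add n8.
Step 2: frontier [n1—n5 3, n2—n5 3, n5—n7 4, n4—n5 9, n5—n9 14, n2—n8 6, n4—n8 6, n7—n8 9, n8—n9 10] → take n1—n5 (3); add n1.
Step 3: frontier [n1—n7 10, n1—n4 15, n2—n5 3, n5—n7 4, n4—n5 9, n5—n9 14, n2—n8 6, n4—n8 6, n7—n8 9, n8—n9 10] → take n2—n5 (3); add n2.
Step 4: frontier [n1—n7 10, n1—n4 15, n5—n7 4, n4—n5 9, n5—n9 14, n4—n8 6, n7—n8 9, n8—n9 10] → take n5—n7 (4); add n7.
Step 5: frontier [n1—n4 15, n4—n5 9, n5—n9 14, n4—n8 6, n8—n9 10] → take n4—n8 (6); add n4.
Step 6: frontier [n4—n9 12, n5—n9 14, n8—n9 10] → take n8—n9 (10); add n9.
Vertex order: n5, n8, n1, n2, n7, n4, n9. The 5th vertex is n7.

n7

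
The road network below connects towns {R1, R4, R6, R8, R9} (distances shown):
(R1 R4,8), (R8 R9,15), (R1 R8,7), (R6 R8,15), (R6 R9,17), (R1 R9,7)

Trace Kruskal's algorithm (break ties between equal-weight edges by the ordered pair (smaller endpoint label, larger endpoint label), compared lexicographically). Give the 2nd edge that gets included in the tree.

R1-R9

Sort edges by weight, then run Kruskal:
R1 R8 (7): add. Components now {R9} {R1,R8} {R6} {R4}
R1 R9 (7): add. Components now {R1,R8,R9} {R6} {R4}
R1 R4 (8): add. Components now {R1,R4,R8,R9} {R6}
R6 R8 (15): add. Components now {R1,R4,R6,R8,R9}
The 2nd edge added is R1 R9.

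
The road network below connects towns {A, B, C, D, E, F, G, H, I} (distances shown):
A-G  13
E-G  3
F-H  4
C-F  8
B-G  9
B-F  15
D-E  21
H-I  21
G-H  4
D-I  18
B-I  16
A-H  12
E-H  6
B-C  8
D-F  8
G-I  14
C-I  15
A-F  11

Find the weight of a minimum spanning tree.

60

Kruskal's algorithm — process edges by increasing weight (ties by edge label):
E-G (3): add — endpoints in different components.
F-H (4): add — endpoints in different components.
G-H (4): add — endpoints in different components.
E-H (6): skip — E and H already connected.
B-C (8): add — endpoints in different components.
C-F (8): add — endpoints in different components.
D-F (8): add — endpoints in different components.
B-G (9): skip — B and G already connected.
A-F (11): add — endpoints in different components.
A-H (12): skip — A and H already connected.
A-G (13): skip — A and G already connected.
G-I (14): add — endpoints in different components.
MST edges: E-G, F-H, G-H, B-C, C-F, D-F, A-F, G-I; total weight 3+4+4+8+8+8+11+14 = 60.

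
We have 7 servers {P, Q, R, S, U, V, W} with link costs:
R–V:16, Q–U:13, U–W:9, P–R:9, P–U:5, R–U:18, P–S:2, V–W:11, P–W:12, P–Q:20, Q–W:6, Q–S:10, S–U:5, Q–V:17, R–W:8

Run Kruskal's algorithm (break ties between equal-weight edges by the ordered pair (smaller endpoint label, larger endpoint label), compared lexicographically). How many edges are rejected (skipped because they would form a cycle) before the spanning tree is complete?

3

Sort edges by weight, then run Kruskal:
P–S (2): add. Components now {R} {Q} {U} {W} {V} {P,S}
P–U (5): add. Components now {R} {Q} {P,S,U} {W} {V}
S–U (5): skip — U and S already connected.
Q–W (6): add. Components now {R} {Q,W} {P,S,U} {V}
R–W (8): add. Components now {Q,R,W} {P,S,U} {V}
P–R (9): add. Components now {P,Q,R,S,U,W} {V}
U–W (9): skip — U and W already connected.
Q–S (10): skip — Q and S already connected.
V–W (11): add. Components now {P,Q,R,S,U,V,W}
Edges rejected before the tree was complete: 3.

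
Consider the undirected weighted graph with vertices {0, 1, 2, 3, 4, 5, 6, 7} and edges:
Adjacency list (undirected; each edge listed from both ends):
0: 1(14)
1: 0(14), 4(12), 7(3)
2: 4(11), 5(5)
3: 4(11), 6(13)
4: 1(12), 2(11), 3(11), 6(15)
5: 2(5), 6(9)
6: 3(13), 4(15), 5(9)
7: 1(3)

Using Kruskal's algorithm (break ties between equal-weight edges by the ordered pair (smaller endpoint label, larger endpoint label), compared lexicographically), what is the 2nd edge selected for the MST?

2-5

Sort edges by weight, then run Kruskal:
1–7 (3): add — endpoints in different components.
2–5 (5): add — endpoints in different components.
5–6 (9): add — endpoints in different components.
2–4 (11): add — endpoints in different components.
3–4 (11): add — endpoints in different components.
1–4 (12): add — endpoints in different components.
3–6 (13): skip — 3 and 6 already connected.
0–1 (14): add — endpoints in different components.
The 2nd edge added is 2–5.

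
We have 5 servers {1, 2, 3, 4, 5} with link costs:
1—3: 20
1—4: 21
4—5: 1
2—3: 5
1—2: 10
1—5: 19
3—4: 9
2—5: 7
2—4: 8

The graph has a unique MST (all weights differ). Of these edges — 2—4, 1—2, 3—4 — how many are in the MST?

1

Kruskal: consider edges lightest-first.
4—5 (1): add — endpoints in different components.
2—3 (5): add — endpoints in different components.
2—5 (7): add — endpoints in different components.
2—4 (8): skip — 2 and 4 already connected.
3—4 (9): skip — 3 and 4 already connected.
1—2 (10): add — endpoints in different components.
MST edge set: {4—5, 2—3, 2—5, 1—2}.
Of the listed edges, {1—2} are in the MST → 1.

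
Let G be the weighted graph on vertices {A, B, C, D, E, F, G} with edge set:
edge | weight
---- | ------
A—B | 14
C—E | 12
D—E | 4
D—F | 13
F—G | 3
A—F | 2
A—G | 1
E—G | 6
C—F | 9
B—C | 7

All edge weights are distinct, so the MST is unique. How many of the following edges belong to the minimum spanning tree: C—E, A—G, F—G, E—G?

Sort edges by weight, then run Kruskal:
A—G (1): add — endpoints in different components.
A—F (2): add — endpoints in different components.
F—G (3): skip — F and G already connected.
D—E (4): add — endpoints in different components.
E—G (6): add — endpoints in different components.
B—C (7): add — endpoints in different components.
C—F (9): add — endpoints in different components.
MST edge set: {A—G, A—F, D—E, E—G, B—C, C—F}.
Of the listed edges, {A—G, E—G} are in the MST → 2.

2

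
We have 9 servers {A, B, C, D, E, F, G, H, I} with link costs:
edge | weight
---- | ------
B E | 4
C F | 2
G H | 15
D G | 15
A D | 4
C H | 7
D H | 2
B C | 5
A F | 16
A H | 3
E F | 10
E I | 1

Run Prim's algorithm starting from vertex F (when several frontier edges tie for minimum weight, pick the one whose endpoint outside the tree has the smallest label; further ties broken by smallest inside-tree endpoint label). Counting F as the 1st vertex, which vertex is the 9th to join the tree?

G

Prim's algorithm from F:
Step 1: frontier [C F 2, E F 10, A F 16] → take C F (2); add C.
Step 2: frontier [B C 5, C H 7, E F 10, A F 16] → take B C (5); add B.
Step 3: frontier [B E 4, C H 7, E F 10, A F 16] → take B E (4); add E.
Step 4: frontier [C H 7, E I 1, A F 16] → take E I (1); add I.
Step 5: frontier [C H 7, A F 16] → take C H (7); add H.
Step 6: frontier [A F 16, D H 2, A H 3, G H 15] → take D H (2); add D.
Step 7: frontier [A D 4, D G 15, A F 16, A H 3, G H 15] → take A H (3); add A.
Step 8: frontier [D G 15, G H 15] → take D G (15); add G.
Vertex order: F, C, B, E, I, H, D, A, G. The 9th vertex is G.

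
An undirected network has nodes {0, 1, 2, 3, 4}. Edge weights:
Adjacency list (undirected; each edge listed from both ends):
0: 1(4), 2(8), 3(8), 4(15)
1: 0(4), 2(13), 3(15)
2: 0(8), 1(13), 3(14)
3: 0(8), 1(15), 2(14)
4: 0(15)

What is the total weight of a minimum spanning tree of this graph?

Kruskal: consider edges lightest-first.
0—1 (4): add. Components now {0,1} {2} {3} {4}
0—2 (8): add. Components now {0,1,2} {3} {4}
0—3 (8): add. Components now {0,1,2,3} {4}
1—2 (13): skip — 1 and 2 already connected.
2—3 (14): skip — 2 and 3 already connected.
0—4 (15): add. Components now {0,1,2,3,4}
MST edges: 0—1, 0—2, 0—3, 0—4; total weight 4+8+8+15 = 35.

35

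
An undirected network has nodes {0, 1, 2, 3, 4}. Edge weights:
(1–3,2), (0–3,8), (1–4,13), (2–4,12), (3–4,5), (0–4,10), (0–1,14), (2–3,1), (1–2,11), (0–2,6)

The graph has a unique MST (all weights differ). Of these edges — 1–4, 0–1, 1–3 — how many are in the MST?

Kruskal's algorithm — process edges by increasing weight (ties by edge label):
2–3 (1): add. Components now {0} {1} {2,3} {4}
1–3 (2): add. Components now {0} {1,2,3} {4}
3–4 (5): add. Components now {0} {1,2,3,4}
0–2 (6): add. Components now {0,1,2,3,4}
MST edge set: {2–3, 1–3, 3–4, 0–2}.
Of the listed edges, {1–3} are in the MST → 1.

1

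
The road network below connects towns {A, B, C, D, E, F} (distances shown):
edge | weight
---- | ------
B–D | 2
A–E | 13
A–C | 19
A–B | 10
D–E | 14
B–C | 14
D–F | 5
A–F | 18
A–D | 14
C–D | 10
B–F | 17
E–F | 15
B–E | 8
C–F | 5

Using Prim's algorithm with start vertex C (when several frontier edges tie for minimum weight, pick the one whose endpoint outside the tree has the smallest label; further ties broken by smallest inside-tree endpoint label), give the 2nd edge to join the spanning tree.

D-F

Prim's algorithm from C:
Step 1: frontier [C–F 5, C–D 10, B–C 14, A–C 19] → take C–F (5); add F.
Step 2: frontier [C–D 10, B–C 14, A–C 19, D–F 5, E–F 15, B–F 17, A–F 18] → take D–F (5); add D.
Step 3: frontier [B–C 14, A–C 19, B–D 2, A–D 14, D–E 14, E–F 15, B–F 17, A–F 18] → take B–D (2); add B.
Step 4: frontier [B–E 8, A–B 10, A–C 19, A–D 14, D–E 14, E–F 15, A–F 18] → take B–E (8); add E.
Step 5: frontier [A–B 10, A–C 19, A–D 14, A–E 13, A–F 18] → take A–B (10); add A.
The 2nd edge added is D–F.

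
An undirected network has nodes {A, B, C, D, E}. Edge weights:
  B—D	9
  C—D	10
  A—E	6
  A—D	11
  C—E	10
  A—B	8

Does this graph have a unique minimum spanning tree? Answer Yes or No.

No

Sort edges by weight, then run Kruskal:
A—E (6): add — endpoints in different components.
A—B (8): add — endpoints in different components.
B—D (9): add — endpoints in different components.
C—D (10): add — endpoints in different components.
Non-tree edge C—E has weight 10, equal to the heaviest edge on its tree cycle — swapping gives another MST of the same weight. Not unique.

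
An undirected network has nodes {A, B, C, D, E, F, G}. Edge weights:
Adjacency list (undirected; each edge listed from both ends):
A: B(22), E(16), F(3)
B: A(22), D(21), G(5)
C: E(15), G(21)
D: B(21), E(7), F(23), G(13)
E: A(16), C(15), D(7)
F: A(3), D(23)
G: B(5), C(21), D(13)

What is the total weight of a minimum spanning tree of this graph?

59

Prim's algorithm from E:
Step 1: frontier [D—E 7, C—E 15, A—E 16] → take D—E (7); add D.
Step 2: frontier [D—G 13, B—D 21, D—F 23, C—E 15, A—E 16] → take D—G (13); add G.
Step 3: frontier [B—D 21, D—F 23, C—E 15, A—E 16, B—G 5, C—G 21] → take B—G (5); add B.
Step 4: frontier [A—B 22, D—F 23, C—E 15, A—E 16, C—G 21] → take C—E (15); add C.
Step 5: frontier [A—B 22, D—F 23, A—E 16] → take A—E (16); add A.
Step 6: frontier [A—F 3, D—F 23] → take A—F (3); add F.
MST edges: D—E, D—G, B—G, C—E, A—E, A—F; total weight 7+13+5+15+16+3 = 59.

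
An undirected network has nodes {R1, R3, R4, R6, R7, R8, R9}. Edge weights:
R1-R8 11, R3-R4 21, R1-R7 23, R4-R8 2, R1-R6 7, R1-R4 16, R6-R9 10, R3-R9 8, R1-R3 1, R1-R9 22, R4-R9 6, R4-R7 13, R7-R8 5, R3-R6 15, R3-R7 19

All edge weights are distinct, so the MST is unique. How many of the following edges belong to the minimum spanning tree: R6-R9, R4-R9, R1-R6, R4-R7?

2

Kruskal's algorithm — process edges by increasing weight (ties by edge label):
R1-R3 (1): add — endpoints in different components.
R4-R8 (2): add — endpoints in different components.
R7-R8 (5): add — endpoints in different components.
R4-R9 (6): add — endpoints in different components.
R1-R6 (7): add — endpoints in different components.
R3-R9 (8): add — endpoints in different components.
MST edge set: {R1-R3, R4-R8, R7-R8, R4-R9, R1-R6, R3-R9}.
Of the listed edges, {R4-R9, R1-R6} are in the MST → 2.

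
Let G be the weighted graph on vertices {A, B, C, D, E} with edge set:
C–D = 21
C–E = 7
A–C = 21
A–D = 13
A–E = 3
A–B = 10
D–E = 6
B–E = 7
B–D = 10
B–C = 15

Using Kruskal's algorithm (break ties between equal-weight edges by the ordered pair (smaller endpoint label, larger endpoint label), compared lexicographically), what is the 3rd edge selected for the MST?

Kruskal: consider edges lightest-first.
A–E (3): add — endpoints in different components.
D–E (6): add — endpoints in different components.
B–E (7): add — endpoints in different components.
C–E (7): add — endpoints in different components.
The 3rd edge added is B–E.

B-E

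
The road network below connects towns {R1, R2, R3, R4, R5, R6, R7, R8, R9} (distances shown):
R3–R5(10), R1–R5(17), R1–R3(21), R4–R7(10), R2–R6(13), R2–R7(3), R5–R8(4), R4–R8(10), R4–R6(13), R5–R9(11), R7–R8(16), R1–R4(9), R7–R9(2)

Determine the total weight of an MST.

61

Sort edges by weight, then run Kruskal:
R7–R9 (2): add — endpoints in different components.
R2–R7 (3): add — endpoints in different components.
R5–R8 (4): add — endpoints in different components.
R1–R4 (9): add — endpoints in different components.
R3–R5 (10): add — endpoints in different components.
R4–R7 (10): add — endpoints in different components.
R4–R8 (10): add — endpoints in different components.
R5–R9 (11): skip — R9 and R5 already connected.
R2–R6 (13): add — endpoints in different components.
MST edges: R7–R9, R2–R7, R5–R8, R1–R4, R3–R5, R4–R7, R4–R8, R2–R6; total weight 2+3+4+9+10+10+10+13 = 61.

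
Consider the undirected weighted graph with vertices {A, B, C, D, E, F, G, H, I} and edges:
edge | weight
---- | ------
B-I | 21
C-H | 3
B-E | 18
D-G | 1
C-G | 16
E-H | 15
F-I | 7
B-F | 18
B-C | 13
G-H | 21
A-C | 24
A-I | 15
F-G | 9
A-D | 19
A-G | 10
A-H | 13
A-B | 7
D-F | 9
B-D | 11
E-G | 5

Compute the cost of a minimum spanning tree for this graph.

Grow the tree from B using Prim:
Step 1: cheapest edge leaving the tree is A-B (7); add A.
Step 2: cheapest edge leaving the tree is A-G (10); add G.
Step 3: cheapest edge leaving the tree is D-G (1); add D.
Step 4: cheapest edge leaving the tree is E-G (5); add E.
Step 5: cheapest edge leaving the tree is D-F (9); add F.
Step 6: cheapest edge leaving the tree is F-I (7); add I.
Step 7: cheapest edge leaving the tree is B-C (13); add C.
Step 8: cheapest edge leaving the tree is C-H (3); add H.
MST edges: A-B, A-G, D-G, E-G, D-F, F-I, B-C, C-H; total weight 7+10+1+5+9+7+13+3 = 55.

55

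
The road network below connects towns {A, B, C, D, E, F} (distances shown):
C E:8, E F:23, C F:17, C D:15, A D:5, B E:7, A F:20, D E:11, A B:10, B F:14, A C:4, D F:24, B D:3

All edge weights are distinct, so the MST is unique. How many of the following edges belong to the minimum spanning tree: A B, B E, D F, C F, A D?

Kruskal: consider edges lightest-first.
B D (3): add — endpoints in different components.
A C (4): add — endpoints in different components.
A D (5): add — endpoints in different components.
B E (7): add — endpoints in different components.
C E (8): skip — C and E already connected.
A B (10): skip — A and B already connected.
D E (11): skip — D and E already connected.
B F (14): add — endpoints in different components.
MST edge set: {B D, A C, A D, B E, B F}.
Of the listed edges, {B E, A D} are in the MST → 2.

2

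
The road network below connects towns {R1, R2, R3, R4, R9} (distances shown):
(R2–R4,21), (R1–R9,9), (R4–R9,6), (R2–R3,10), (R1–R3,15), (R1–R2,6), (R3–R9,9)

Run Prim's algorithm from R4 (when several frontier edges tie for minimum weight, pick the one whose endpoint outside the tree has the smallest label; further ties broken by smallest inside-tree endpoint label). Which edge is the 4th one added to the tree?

Grow the tree from R4 using Prim:
Step 1: frontier [R4–R9 6, R2–R4 21] → take R4–R9 (6); add R9.
Step 2: frontier [R2–R4 21, R1–R9 9, R3–R9 9] → take R1–R9 (9); add R1.
Step 3: frontier [R1–R2 6, R1–R3 15, R2–R4 21, R3–R9 9] → take R1–R2 (6); add R2.
Step 4: frontier [R1–R3 15, R2–R3 10, R3–R9 9] → take R3–R9 (9); add R3.
The 4th edge added is R3–R9.

R3-R9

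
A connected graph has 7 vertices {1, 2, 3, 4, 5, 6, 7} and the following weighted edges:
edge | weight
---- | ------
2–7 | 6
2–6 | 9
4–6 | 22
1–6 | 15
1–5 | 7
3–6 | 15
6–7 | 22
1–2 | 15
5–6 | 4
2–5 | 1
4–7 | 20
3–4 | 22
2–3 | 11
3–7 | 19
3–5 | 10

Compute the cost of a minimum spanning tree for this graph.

Kruskal's algorithm — process edges by increasing weight (ties by edge label):
2–5 (1): add — endpoints in different components.
5–6 (4): add — endpoints in different components.
2–7 (6): add — endpoints in different components.
1–5 (7): add — endpoints in different components.
2–6 (9): skip — 2 and 6 already connected.
3–5 (10): add — endpoints in different components.
2–3 (11): skip — 2 and 3 already connected.
1–2 (15): skip — 1 and 2 already connected.
1–6 (15): skip — 1 and 6 already connected.
3–6 (15): skip — 3 and 6 already connected.
3–7 (19): skip — 3 and 7 already connected.
4–7 (20): add — endpoints in different components.
MST edges: 2–5, 5–6, 2–7, 1–5, 3–5, 4–7; total weight 1+4+6+7+10+20 = 48.

48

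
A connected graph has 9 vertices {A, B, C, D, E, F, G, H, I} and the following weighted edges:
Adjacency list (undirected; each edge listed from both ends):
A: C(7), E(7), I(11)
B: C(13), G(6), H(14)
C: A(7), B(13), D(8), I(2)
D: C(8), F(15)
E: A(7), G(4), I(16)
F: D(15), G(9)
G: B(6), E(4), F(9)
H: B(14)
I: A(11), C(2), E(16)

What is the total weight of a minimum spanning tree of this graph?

Prim, starting at F.
Step 1: cheapest edge leaving the tree is F-G (9); add G.
Step 2: cheapest edge leaving the tree is E-G (4); add E.
Step 3: cheapest edge leaving the tree is B-G (6); add B.
Step 4: cheapest edge leaving the tree is A-E (7); add A.
Step 5: cheapest edge leaving the tree is A-C (7); add C.
Step 6: cheapest edge leaving the tree is C-I (2); add I.
Step 7: cheapest edge leaving the tree is C-D (8); add D.
Step 8: cheapest edge leaving the tree is B-H (14); add H.
MST edges: F-G, E-G, B-G, A-E, A-C, C-I, C-D, B-H; total weight 9+4+6+7+7+2+8+14 = 57.

57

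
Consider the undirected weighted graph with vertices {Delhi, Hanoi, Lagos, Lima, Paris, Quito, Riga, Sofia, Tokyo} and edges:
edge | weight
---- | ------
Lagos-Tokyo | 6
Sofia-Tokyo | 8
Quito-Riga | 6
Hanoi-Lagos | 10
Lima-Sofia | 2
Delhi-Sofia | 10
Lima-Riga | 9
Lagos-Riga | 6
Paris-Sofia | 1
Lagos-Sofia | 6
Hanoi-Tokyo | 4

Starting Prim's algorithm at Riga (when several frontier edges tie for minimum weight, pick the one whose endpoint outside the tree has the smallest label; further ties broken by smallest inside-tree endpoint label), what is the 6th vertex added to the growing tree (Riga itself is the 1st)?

Lima

Grow the tree from Riga using Prim:
Step 1: cheapest edge leaving the tree is Lagos-Riga (6); add Lagos.
Step 2: cheapest edge leaving the tree is Quito-Riga (6); add Quito.
Step 3: cheapest edge leaving the tree is Lagos-Sofia (6); add Sofia.
Step 4: cheapest edge leaving the tree is Paris-Sofia (1); add Paris.
Step 5: cheapest edge leaving the tree is Lima-Sofia (2); add Lima.
Step 6: cheapest edge leaving the tree is Lagos-Tokyo (6); add Tokyo.
Step 7: cheapest edge leaving the tree is Hanoi-Tokyo (4); add Hanoi.
Step 8: cheapest edge leaving the tree is Delhi-Sofia (10); add Delhi.
Vertex order: Riga, Lagos, Quito, Sofia, Paris, Lima, Tokyo, Hanoi, Delhi. The 6th vertex is Lima.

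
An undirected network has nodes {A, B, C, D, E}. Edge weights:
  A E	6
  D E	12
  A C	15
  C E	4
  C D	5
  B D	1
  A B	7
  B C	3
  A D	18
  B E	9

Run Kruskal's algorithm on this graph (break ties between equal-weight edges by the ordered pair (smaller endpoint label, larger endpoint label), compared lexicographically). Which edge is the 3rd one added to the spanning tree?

C-E

Kruskal: consider edges lightest-first.
B D (1): add. Components now {A} {B,D} {C} {E}
B C (3): add. Components now {A} {B,C,D} {E}
C E (4): add. Components now {A} {B,C,D,E}
C D (5): skip — C and D already connected.
A E (6): add. Components now {A,B,C,D,E}
The 3rd edge added is C E.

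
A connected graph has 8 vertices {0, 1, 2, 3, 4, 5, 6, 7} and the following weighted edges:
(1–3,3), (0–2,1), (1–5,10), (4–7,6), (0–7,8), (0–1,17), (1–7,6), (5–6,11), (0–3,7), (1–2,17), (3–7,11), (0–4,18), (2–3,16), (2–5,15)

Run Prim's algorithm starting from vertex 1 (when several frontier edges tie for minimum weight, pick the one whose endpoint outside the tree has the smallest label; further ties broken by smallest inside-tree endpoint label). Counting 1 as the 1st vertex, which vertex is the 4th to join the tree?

Prim, starting at 1.
Step 1: frontier [1–3 3, 1–7 6, 1–5 10, 0–1 17, 1–2 17] → take 1–3 (3); add 3.
Step 2: frontier [1–7 6, 1–5 10, 0–1 17, 1–2 17, 0–3 7, 3–7 11, 2–3 16] → take 1–7 (6); add 7.
Step 3: frontier [1–5 10, 0–1 17, 1–2 17, 0–3 7, 2–3 16, 4–7 6, 0–7 8] → take 4–7 (6); add 4.
Step 4: frontier [1–5 10, 0–1 17, 1–2 17, 0–3 7, 2–3 16, 0–4 18, 0–7 8] → take 0–3 (7); add 0.
Step 5: frontier [0–2 1, 1–5 10, 1–2 17, 2–3 16] → take 0–2 (1); add 2.
Step 6: frontier [1–5 10, 2–5 15] → take 1–5 (10); add 5.
Step 7: frontier [5–6 11] → take 5–6 (11); add 6.
Vertex order: 1, 3, 7, 4, 0, 2, 5, 6. The 4th vertex is 4.

4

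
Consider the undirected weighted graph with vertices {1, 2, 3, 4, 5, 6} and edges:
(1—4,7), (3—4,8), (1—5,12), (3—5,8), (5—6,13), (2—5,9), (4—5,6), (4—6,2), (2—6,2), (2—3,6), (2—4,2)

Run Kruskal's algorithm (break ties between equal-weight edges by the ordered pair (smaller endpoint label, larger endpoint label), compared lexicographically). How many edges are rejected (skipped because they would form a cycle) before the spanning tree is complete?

1

Sort edges by weight, then run Kruskal:
2—4 (2): add. Components now {1} {2,4} {3} {5} {6}
2—6 (2): add. Components now {1} {2,4,6} {3} {5}
4—6 (2): skip — 4 and 6 already connected.
2—3 (6): add. Components now {1} {2,3,4,6} {5}
4—5 (6): add. Components now {1} {2,3,4,5,6}
1—4 (7): add. Components now {1,2,3,4,5,6}
Edges rejected before the tree was complete: 1.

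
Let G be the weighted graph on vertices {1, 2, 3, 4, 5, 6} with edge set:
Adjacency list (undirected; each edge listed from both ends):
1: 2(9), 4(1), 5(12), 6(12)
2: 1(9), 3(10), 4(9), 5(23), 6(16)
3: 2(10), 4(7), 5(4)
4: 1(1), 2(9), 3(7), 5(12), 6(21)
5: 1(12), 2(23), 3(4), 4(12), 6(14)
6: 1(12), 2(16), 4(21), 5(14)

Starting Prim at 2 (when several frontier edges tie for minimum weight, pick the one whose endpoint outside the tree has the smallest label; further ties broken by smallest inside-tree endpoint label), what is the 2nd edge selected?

Grow the tree from 2 using Prim:
Step 1: cheapest edge leaving the tree is 1–2 (9); add 1.
Step 2: cheapest edge leaving the tree is 1–4 (1); add 4.
Step 3: cheapest edge leaving the tree is 3–4 (7); add 3.
Step 4: cheapest edge leaving the tree is 3–5 (4); add 5.
Step 5: cheapest edge leaving the tree is 1–6 (12); add 6.
The 2nd edge added is 1–4.

1-4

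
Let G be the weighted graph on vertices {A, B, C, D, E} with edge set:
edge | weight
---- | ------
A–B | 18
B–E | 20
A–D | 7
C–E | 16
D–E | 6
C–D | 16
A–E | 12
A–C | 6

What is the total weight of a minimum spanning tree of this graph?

Kruskal's algorithm — process edges by increasing weight (ties by edge label):
A–C (6): add — endpoints in different components.
D–E (6): add — endpoints in different components.
A–D (7): add — endpoints in different components.
A–E (12): skip — A and E already connected.
C–D (16): skip — C and D already connected.
C–E (16): skip — C and E already connected.
A–B (18): add — endpoints in different components.
MST edges: A–C, D–E, A–D, A–B; total weight 6+6+7+18 = 37.

37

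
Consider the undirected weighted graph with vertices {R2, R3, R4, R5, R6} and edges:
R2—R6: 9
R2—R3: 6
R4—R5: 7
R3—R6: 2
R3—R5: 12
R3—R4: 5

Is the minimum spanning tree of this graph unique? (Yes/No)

Kruskal's algorithm — process edges by increasing weight (ties by edge label):
R3—R6 (2): add. Components now {R4} {R3,R6} {R2} {R5}
R3—R4 (5): add. Components now {R3,R4,R6} {R2} {R5}
R2—R3 (6): add. Components now {R2,R3,R4,R6} {R5}
R4—R5 (7): add. Components now {R2,R3,R4,R5,R6}
Every non-tree edge has weight strictly greater than the heaviest edge on the tree path between its endpoints, so the MST is unique.

Yes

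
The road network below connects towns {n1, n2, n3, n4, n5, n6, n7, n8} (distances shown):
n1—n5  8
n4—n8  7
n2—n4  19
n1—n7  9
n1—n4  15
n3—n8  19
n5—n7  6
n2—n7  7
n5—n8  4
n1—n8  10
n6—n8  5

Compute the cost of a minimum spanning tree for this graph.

56

Grow the tree from n3 using Prim:
Step 1: cheapest edge leaving the tree is n3—n8 (19); add n8.
Step 2: cheapest edge leaving the tree is n5—n8 (4); add n5.
Step 3: cheapest edge leaving the tree is n6—n8 (5); add n6.
Step 4: cheapest edge leaving the tree is n5—n7 (6); add n7.
Step 5: cheapest edge leaving the tree is n2—n7 (7); add n2.
Step 6: cheapest edge leaving the tree is n4—n8 (7); add n4.
Step 7: cheapest edge leaving the tree is n1—n5 (8); add n1.
MST edges: n3—n8, n5—n8, n6—n8, n5—n7, n2—n7, n4—n8, n1—n5; total weight 19+4+5+6+7+7+8 = 56.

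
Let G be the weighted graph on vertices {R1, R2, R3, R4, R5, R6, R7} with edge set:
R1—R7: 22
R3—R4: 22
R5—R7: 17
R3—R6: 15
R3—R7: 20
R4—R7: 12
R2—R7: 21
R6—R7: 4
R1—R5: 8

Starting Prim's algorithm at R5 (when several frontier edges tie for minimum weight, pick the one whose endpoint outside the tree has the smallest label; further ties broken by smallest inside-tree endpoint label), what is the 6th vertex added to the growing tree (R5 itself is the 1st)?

Prim's algorithm from R5:
Step 1: cheapest edge leaving the tree is R1—R5 (8); add R1.
Step 2: cheapest edge leaving the tree is R5—R7 (17); add R7.
Step 3: cheapest edge leaving the tree is R6—R7 (4); add R6.
Step 4: cheapest edge leaving the tree is R4—R7 (12); add R4.
Step 5: cheapest edge leaving the tree is R3—R6 (15); add R3.
Step 6: cheapest edge leaving the tree is R2—R7 (21); add R2.
Vertex order: R5, R1, R7, R6, R4, R3, R2. The 6th vertex is R3.

R3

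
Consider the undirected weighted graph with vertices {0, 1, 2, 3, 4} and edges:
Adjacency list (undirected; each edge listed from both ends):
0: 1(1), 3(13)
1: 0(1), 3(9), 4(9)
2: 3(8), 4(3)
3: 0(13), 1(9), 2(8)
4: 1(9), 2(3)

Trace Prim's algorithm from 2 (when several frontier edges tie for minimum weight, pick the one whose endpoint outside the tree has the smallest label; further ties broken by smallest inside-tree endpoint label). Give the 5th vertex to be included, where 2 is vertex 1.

0

Grow the tree from 2 using Prim:
Step 1: frontier [2 4 3, 2 3 8] → take 2 4 (3); add 4.
Step 2: frontier [2 3 8, 1 4 9] → take 2 3 (8); add 3.
Step 3: frontier [1 3 9, 0 3 13, 1 4 9] → take 1 3 (9); add 1.
Step 4: frontier [0 1 1, 0 3 13] → take 0 1 (1); add 0.
Vertex order: 2, 4, 3, 1, 0. The 5th vertex is 0.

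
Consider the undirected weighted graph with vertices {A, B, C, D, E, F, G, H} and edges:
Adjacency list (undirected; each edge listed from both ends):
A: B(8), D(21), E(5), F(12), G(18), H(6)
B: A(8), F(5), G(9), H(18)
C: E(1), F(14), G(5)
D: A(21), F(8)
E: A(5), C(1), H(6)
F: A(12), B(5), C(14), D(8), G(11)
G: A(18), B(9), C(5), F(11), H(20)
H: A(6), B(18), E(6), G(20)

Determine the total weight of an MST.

38

Sort edges by weight, then run Kruskal:
C–E (1): add — endpoints in different components.
A–E (5): add — endpoints in different components.
B–F (5): add — endpoints in different components.
C–G (5): add — endpoints in different components.
A–H (6): add — endpoints in different components.
E–H (6): skip — E and H already connected.
A–B (8): add — endpoints in different components.
D–F (8): add — endpoints in different components.
MST edges: C–E, A–E, B–F, C–G, A–H, A–B, D–F; total weight 1+5+5+5+6+8+8 = 38.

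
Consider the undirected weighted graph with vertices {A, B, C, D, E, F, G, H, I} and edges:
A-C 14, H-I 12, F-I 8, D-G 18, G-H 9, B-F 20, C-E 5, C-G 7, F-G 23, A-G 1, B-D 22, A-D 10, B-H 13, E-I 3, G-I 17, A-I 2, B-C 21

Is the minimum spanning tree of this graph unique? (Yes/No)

Yes

Sort edges by weight, then run Kruskal:
A-G (1): add — endpoints in different components.
A-I (2): add — endpoints in different components.
E-I (3): add — endpoints in different components.
C-E (5): add — endpoints in different components.
C-G (7): skip — C and G already connected.
F-I (8): add — endpoints in different components.
G-H (9): add — endpoints in different components.
A-D (10): add — endpoints in different components.
H-I (12): skip — H and I already connected.
B-H (13): add — endpoints in different components.
Every non-tree edge has weight strictly greater than the heaviest edge on the tree path between its endpoints, so the MST is unique.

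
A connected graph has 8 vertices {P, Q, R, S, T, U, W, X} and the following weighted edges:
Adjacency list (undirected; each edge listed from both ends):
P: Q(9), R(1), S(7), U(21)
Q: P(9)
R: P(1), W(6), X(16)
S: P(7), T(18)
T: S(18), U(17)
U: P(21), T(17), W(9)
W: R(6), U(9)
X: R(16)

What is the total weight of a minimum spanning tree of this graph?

Grow the tree from R using Prim:
Step 1: cheapest edge leaving the tree is P-R (1); add P.
Step 2: cheapest edge leaving the tree is R-W (6); add W.
Step 3: cheapest edge leaving the tree is P-S (7); add S.
Step 4: cheapest edge leaving the tree is P-Q (9); add Q.
Step 5: cheapest edge leaving the tree is U-W (9); add U.
Step 6: cheapest edge leaving the tree is R-X (16); add X.
Step 7: cheapest edge leaving the tree is T-U (17); add T.
MST edges: P-R, R-W, P-S, P-Q, U-W, R-X, T-U; total weight 1+6+7+9+9+16+17 = 65.

65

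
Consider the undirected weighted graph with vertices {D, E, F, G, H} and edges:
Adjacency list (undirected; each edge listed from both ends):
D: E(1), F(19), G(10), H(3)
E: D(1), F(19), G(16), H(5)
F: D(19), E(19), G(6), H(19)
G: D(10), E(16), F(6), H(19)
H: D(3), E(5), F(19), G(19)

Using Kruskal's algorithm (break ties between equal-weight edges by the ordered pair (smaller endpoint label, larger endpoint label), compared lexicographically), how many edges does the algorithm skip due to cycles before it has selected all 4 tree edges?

1

Kruskal: consider edges lightest-first.
D—E (1): add — endpoints in different components.
D—H (3): add — endpoints in different components.
E—H (5): skip — E and H already connected.
F—G (6): add — endpoints in different components.
D—G (10): add — endpoints in different components.
Edges rejected before the tree was complete: 1.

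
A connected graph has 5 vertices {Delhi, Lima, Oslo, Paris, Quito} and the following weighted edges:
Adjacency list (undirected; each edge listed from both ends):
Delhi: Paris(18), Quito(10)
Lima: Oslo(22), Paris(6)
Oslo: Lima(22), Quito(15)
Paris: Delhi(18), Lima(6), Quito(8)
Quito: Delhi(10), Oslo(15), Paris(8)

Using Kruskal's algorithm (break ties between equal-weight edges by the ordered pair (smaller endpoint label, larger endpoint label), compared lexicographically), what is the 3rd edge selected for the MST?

Kruskal: consider edges lightest-first.
Lima—Paris (6): add — endpoints in different components.
Paris—Quito (8): add — endpoints in different components.
Delhi—Quito (10): add — endpoints in different components.
Oslo—Quito (15): add — endpoints in different components.
The 3rd edge added is Delhi—Quito.

Delhi-Quito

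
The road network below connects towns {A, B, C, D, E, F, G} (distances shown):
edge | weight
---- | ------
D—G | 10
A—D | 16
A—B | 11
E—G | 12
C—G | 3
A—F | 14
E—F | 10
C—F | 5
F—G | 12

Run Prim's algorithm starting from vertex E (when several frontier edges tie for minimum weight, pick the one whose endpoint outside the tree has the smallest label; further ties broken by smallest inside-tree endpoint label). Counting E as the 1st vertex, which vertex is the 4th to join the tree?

Grow the tree from E using Prim:
Step 1: frontier [E—F 10, E—G 12] → take E—F (10); add F.
Step 2: frontier [E—G 12, C—F 5, F—G 12, A—F 14] → take C—F (5); add C.
Step 3: frontier [C—G 3, E—G 12, F—G 12, A—F 14] → take C—G (3); add G.
Step 4: frontier [A—F 14, D—G 10] → take D—G (10); add D.
Step 5: frontier [A—D 16, A—F 14] → take A—F (14); add A.
Step 6: frontier [A—B 11] → take A—B (11); add B.
Vertex order: E, F, C, G, D, A, B. The 4th vertex is G.

G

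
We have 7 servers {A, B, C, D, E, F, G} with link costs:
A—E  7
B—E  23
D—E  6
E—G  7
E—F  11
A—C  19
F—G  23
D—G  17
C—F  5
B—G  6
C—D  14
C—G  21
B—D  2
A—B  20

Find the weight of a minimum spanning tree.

Kruskal's algorithm — process edges by increasing weight (ties by edge label):
B—D (2): add. Components now {A} {B,D} {C} {E} {F} {G}
C—F (5): add. Components now {A} {B,D} {C,F} {E} {G}
B—G (6): add. Components now {A} {B,D,G} {C,F} {E}
D—E (6): add. Components now {A} {B,D,E,G} {C,F}
A—E (7): add. Components now {A,B,D,E,G} {C,F}
E—G (7): skip — E and G already connected.
E—F (11): add. Components now {A,B,C,D,E,F,G}
MST edges: B—D, C—F, B—G, D—E, A—E, E—F; total weight 2+5+6+6+7+11 = 37.

37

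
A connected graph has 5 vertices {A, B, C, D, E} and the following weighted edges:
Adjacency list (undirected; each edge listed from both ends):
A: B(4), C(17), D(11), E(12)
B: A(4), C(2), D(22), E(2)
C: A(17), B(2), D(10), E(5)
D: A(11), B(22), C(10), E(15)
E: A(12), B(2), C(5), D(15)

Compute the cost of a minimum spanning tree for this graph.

Prim, starting at E.
Step 1: frontier [B-E 2, C-E 5, A-E 12, D-E 15] → take B-E (2); add B.
Step 2: frontier [B-C 2, A-B 4, B-D 22, C-E 5, A-E 12, D-E 15] → take B-C (2); add C.
Step 3: frontier [A-B 4, B-D 22, C-D 10, A-C 17, A-E 12, D-E 15] → take A-B (4); add A.
Step 4: frontier [A-D 11, B-D 22, C-D 10, D-E 15] → take C-D (10); add D.
MST edges: B-E, B-C, A-B, C-D; total weight 2+2+4+10 = 18.

18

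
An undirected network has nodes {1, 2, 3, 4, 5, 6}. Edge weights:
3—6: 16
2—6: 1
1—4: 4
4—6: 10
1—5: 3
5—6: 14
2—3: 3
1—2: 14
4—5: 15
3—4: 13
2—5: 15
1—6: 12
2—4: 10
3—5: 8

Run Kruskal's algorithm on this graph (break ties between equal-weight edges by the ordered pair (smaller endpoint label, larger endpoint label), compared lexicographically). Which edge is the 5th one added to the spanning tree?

Sort edges by weight, then run Kruskal:
2—6 (1): add — endpoints in different components.
1—5 (3): add — endpoints in different components.
2—3 (3): add — endpoints in different components.
1—4 (4): add — endpoints in different components.
3—5 (8): add — endpoints in different components.
The 5th edge added is 3—5.

3-5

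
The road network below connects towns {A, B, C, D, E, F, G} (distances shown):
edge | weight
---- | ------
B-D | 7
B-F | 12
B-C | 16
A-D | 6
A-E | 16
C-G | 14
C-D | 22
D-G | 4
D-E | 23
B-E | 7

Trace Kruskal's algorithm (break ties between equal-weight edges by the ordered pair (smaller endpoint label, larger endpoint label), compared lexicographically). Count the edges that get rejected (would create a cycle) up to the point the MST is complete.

0

Kruskal's algorithm — process edges by increasing weight (ties by edge label):
D-G (4): add — endpoints in different components.
A-D (6): add — endpoints in different components.
B-D (7): add — endpoints in different components.
B-E (7): add — endpoints in different components.
B-F (12): add — endpoints in different components.
C-G (14): add — endpoints in different components.
Edges rejected before the tree was complete: 0.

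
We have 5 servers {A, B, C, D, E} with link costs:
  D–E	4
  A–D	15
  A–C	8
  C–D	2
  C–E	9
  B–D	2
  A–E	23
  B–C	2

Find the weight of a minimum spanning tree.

16

Prim's algorithm from D:
Step 1: cheapest edge leaving the tree is B–D (2); add B.
Step 2: cheapest edge leaving the tree is B–C (2); add C.
Step 3: cheapest edge leaving the tree is D–E (4); add E.
Step 4: cheapest edge leaving the tree is A–C (8); add A.
MST edges: B–D, B–C, D–E, A–C; total weight 2+2+4+8 = 16.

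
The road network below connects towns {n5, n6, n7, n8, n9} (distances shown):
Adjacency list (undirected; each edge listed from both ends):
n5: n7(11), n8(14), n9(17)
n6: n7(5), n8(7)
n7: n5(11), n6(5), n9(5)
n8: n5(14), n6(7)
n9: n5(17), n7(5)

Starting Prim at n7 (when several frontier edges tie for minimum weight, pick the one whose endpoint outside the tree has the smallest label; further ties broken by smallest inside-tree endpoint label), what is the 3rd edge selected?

n6-n8

Prim's algorithm from n7:
Step 1: cheapest edge leaving the tree is n6–n7 (5); add n6.
Step 2: cheapest edge leaving the tree is n7–n9 (5); add n9.
Step 3: cheapest edge leaving the tree is n6–n8 (7); add n8.
Step 4: cheapest edge leaving the tree is n5–n7 (11); add n5.
The 3rd edge added is n6–n8.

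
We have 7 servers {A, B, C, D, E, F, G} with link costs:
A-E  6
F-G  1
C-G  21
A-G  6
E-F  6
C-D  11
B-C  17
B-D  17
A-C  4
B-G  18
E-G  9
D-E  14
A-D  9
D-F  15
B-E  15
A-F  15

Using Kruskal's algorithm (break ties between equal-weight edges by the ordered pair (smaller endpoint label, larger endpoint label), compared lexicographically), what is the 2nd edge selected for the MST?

Kruskal's algorithm — process edges by increasing weight (ties by edge label):
F-G (1): add — endpoints in different components.
A-C (4): add — endpoints in different components.
A-E (6): add — endpoints in different components.
A-G (6): add — endpoints in different components.
E-F (6): skip — E and F already connected.
A-D (9): add — endpoints in different components.
E-G (9): skip — E and G already connected.
C-D (11): skip — C and D already connected.
D-E (14): skip — D and E already connected.
A-F (15): skip — A and F already connected.
B-E (15): add — endpoints in different components.
The 2nd edge added is A-C.

A-C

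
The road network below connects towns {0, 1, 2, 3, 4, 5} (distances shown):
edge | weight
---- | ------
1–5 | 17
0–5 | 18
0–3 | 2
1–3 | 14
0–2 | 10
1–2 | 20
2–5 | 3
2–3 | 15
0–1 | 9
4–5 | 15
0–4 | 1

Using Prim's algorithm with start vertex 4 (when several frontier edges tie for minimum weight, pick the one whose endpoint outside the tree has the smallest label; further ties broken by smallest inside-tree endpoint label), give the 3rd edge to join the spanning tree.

Prim, starting at 4.
Step 1: frontier [0–4 1, 4–5 15] → take 0–4 (1); add 0.
Step 2: frontier [0–3 2, 0–1 9, 0–2 10, 0–5 18, 4–5 15] → take 0–3 (2); add 3.
Step 3: frontier [0–1 9, 0–2 10, 0–5 18, 1–3 14, 2–3 15, 4–5 15] → take 0–1 (9); add 1.
Step 4: frontier [0–2 10, 0–5 18, 1–5 17, 1–2 20, 2–3 15, 4–5 15] → take 0–2 (10); add 2.
Step 5: frontier [0–5 18, 1–5 17, 2–5 3, 4–5 15] → take 2–5 (3); add 5.
The 3rd edge added is 0–1.

0-1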